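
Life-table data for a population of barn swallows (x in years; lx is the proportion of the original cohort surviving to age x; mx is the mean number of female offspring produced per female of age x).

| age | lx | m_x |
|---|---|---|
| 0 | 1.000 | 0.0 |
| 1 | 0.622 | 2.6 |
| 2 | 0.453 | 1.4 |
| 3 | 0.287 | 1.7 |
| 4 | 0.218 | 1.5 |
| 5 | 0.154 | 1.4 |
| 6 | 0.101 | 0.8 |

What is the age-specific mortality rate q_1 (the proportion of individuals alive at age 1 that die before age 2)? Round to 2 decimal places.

0.27

q_1 = (l_1 − l_2) / l_1 = (0.622 − 0.453) / 0.622
     = 0.169 / 0.622 = 0.271704… → 0.27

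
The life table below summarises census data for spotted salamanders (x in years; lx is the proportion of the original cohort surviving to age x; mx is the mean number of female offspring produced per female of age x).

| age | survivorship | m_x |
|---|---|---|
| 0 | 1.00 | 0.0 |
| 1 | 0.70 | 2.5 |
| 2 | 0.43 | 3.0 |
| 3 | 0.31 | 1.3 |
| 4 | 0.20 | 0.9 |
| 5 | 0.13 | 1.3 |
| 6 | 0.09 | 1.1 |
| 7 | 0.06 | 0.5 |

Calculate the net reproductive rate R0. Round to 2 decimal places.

lx·mx by age: 0, 1.75, 1.29, 0.403, 0.18, 0.169, 0.099, 0.03
R0 = Σ lx·mx = 3.921 → 3.92

3.92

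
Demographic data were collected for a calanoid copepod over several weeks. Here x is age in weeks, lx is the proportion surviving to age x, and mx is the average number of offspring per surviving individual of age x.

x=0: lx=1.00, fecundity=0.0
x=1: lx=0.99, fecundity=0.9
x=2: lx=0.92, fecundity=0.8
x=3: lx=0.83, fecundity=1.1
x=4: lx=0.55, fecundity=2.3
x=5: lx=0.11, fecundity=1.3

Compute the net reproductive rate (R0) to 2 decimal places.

lx·mx by age: 0, 0.891, 0.736, 0.913, 1.265, 0.143
R0 = Σ lx·mx = 3.948 → 3.95

3.95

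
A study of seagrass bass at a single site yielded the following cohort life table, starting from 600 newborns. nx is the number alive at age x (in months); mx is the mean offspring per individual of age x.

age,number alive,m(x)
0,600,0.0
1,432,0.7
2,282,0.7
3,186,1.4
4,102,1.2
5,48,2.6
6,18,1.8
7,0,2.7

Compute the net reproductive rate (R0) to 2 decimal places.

1.73

lx = nx/n0 = nx/600: 1, 0.72, 0.47, 0.31, 0.17, 0.08, 0.03, 0
lx·mx by age: 0, 0.504, 0.329, 0.434, 0.204, 0.208, 0.054, 0
R0 = Σ lx·mx = 1.733 → 1.73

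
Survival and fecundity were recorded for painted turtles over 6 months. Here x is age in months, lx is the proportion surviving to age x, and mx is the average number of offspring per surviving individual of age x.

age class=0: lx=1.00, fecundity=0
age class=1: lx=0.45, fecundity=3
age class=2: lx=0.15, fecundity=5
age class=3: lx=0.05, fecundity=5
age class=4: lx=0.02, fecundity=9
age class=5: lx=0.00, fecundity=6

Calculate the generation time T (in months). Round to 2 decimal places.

1.71

lx·mx: 0, 1.35, 0.75, 0.25, 0.18, 0 → R0 = 2.53
x·lx·mx: 0, 1.35, 1.5, 0.75, 0.72, 0 → Σ = 4.32
T = 4.32 / 2.53 = 1.70751… → 1.71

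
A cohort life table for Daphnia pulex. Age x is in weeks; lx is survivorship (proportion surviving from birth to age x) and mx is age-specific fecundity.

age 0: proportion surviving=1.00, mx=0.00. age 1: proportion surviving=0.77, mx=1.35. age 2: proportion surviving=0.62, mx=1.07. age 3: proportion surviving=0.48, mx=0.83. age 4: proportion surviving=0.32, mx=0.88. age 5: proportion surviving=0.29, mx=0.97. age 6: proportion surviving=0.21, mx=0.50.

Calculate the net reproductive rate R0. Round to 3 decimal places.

2.769

lx·mx by age: 0, 1.0395, 0.6634, 0.3984, 0.2816, 0.2813, 0.105
R0 = Σ lx·mx = 2.7692 → 2.769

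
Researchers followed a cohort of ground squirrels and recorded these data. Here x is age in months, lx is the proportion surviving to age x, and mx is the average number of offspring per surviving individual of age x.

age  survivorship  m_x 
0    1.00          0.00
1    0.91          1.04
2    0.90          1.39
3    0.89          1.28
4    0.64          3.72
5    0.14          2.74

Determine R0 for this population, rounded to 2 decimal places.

lx·mx by age: 0, 0.9464, 1.251, 1.1392, 2.3808, 0.3836
R0 = Σ lx·mx = 6.101 → 6.10

6.10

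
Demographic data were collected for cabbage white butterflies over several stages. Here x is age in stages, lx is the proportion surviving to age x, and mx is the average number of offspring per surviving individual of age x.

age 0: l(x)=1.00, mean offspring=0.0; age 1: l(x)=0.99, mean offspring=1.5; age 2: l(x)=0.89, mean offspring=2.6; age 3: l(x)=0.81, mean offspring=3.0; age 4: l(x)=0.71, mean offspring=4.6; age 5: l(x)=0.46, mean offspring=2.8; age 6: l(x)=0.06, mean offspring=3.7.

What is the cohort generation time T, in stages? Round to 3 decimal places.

lx·mx: 0, 1.485, 2.314, 2.43, 3.266, 1.288, 0.222 → R0 = 11.005
x·lx·mx: 0, 1.485, 4.628, 7.29, 13.064, 6.44, 1.332 → Σ = 34.239
T = 34.239 / 11.005 = 3.111222… → 3.111

3.111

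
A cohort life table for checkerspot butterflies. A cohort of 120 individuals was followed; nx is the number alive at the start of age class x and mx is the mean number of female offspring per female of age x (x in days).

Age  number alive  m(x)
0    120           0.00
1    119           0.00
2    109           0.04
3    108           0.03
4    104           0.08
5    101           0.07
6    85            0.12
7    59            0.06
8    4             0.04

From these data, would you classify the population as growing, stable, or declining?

declining

lx = nx/n0 = nx/120: 1, 0.99167…, 0.90833…, 0.9, 0.86667…, 0.84167…, 0.70833…, 0.49167…, 0.03333…
R0 = Σ lx·mx = 0 + 0 + 0.036333… + 0.027 + 0.069333… + 0.058917… + 0.085… + 0.0295… + 0.001333… = 0.307417…
R0 < 1, so the population is declining.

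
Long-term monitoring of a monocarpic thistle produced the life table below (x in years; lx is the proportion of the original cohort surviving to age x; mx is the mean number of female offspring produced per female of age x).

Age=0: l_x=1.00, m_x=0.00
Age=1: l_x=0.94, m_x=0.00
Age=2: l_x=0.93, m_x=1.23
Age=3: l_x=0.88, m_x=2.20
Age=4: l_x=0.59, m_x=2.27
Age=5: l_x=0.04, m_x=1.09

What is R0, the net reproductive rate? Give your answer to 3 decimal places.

lx·mx by age: 0, 0, 1.1439, 1.936, 1.3393, 0.0436
R0 = Σ lx·mx = 4.4628 → 4.463

4.463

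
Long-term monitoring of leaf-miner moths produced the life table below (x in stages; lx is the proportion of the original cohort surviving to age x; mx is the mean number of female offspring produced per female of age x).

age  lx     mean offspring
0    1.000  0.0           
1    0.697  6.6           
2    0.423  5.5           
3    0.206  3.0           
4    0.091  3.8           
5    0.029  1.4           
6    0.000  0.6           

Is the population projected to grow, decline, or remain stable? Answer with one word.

R0 = Σ lx·mx = 0 + 4.6002 + 2.3265 + 0.618 + 0.3458 + 0.0406 + 0 = 7.9311
R0 > 1, so the population is growing.

growing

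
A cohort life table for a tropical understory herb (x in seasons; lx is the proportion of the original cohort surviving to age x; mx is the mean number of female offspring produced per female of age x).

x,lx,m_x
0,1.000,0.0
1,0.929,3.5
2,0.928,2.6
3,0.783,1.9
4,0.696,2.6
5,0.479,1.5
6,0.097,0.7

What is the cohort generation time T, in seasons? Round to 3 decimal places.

2.439

lx·mx: 0, 3.2515, 2.4128, 1.4877, 1.8096, 0.7185, 0.0679 → R0 = 9.748
x·lx·mx: 0, 3.2515, 4.8256, 4.4631, 7.2384, 3.5925, 0.4074 → Σ = 23.7785
T = 23.7785 / 9.748 = 2.439321… → 2.439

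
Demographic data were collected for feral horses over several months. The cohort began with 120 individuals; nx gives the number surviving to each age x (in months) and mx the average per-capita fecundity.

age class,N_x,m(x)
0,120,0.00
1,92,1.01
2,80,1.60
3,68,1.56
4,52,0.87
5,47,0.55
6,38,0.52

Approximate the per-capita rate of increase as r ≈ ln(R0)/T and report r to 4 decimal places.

0.4757

lx = nx/n0 = nx/120: 1, 0.76667…, 0.66667…, 0.56667…, 0.43333…, 0.39167…, 0.31667…
R0 = Σ lx·mx = 0 + 0.77433… + 1.06667… + 0.884… + 0.377… + 0.21542… + 0.16467… = 3.482083…
Σ x·lx·mx = 9.13275…; T = 9.13275…/3.482083… = 2.62278…
r ≈ ln(R0)/T = ln(3.482083…)/2.62278… = 0.47569… → 0.4757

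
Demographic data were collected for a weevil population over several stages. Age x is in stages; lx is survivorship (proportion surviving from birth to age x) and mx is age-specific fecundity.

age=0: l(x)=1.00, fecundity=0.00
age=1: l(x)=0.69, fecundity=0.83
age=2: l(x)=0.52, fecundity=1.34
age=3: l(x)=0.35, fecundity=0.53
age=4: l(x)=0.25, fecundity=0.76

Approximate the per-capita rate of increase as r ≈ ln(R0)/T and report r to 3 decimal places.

0.249

R0 = Σ lx·mx = 0 + 0.5727 + 0.6968 + 0.1855 + 0.19 = 1.645
Σ x·lx·mx = 3.2828; T = 3.2828/1.645 = 1.99562…
r ≈ ln(R0)/T = ln(1.645)/1.99562… = 0.24942… → 0.249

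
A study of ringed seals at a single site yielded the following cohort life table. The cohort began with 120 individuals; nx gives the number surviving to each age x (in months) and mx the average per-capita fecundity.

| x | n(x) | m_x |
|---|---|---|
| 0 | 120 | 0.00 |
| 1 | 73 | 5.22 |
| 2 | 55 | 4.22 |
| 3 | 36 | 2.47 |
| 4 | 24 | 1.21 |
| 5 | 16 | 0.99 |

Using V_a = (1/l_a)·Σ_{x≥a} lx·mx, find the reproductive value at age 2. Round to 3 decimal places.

6.653

lx = nx/n0 = nx/120: 1, 0.60833…, 0.45833…, 0.3, 0.2, 0.13333…
lx·mx for x ≥ 2: 1.934167…, 0.741, 0.242, 0.132… → sum = 3.049167…
V_2 = 3.049167… / l_2 = 3.049167… / 0.458333… = 6.652727… → 6.653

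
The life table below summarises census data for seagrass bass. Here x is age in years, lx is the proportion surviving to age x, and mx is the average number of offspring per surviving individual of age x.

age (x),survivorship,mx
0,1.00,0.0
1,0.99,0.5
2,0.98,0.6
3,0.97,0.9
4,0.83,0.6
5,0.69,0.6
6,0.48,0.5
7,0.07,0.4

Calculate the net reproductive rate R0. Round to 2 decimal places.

3.14

lx·mx by age: 0, 0.495, 0.588, 0.873, 0.498, 0.414, 0.24, 0.028
R0 = Σ lx·mx = 3.136 → 3.14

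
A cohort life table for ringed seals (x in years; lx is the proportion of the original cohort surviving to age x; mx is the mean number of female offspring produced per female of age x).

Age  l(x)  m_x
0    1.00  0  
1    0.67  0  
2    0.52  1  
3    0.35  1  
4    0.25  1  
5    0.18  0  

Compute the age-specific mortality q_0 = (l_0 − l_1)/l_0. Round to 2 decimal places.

0.33

q_0 = (l_0 − l_1) / l_0 = (1 − 0.67) / 1
     = 0.33 / 1 = 0.33 → 0.33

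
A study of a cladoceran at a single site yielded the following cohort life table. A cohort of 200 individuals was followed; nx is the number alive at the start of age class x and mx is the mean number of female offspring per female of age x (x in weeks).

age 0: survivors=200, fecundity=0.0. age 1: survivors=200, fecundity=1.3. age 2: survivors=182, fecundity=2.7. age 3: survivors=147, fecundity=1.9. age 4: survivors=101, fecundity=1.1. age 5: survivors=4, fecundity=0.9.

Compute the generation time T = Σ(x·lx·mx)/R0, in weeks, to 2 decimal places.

lx = nx/n0 = nx/200: 1, 1, 0.91, 0.735, 0.505, 0.02
lx·mx: 0, 1.3, 2.457, 1.3965, 0.5555, 0.018 → R0 = 5.727
x·lx·mx: 0, 1.3, 4.914, 4.1895, 2.222, 0.09 → Σ = 12.7155
T = 12.7155 / 5.727 = 2.220272… → 2.22

2.22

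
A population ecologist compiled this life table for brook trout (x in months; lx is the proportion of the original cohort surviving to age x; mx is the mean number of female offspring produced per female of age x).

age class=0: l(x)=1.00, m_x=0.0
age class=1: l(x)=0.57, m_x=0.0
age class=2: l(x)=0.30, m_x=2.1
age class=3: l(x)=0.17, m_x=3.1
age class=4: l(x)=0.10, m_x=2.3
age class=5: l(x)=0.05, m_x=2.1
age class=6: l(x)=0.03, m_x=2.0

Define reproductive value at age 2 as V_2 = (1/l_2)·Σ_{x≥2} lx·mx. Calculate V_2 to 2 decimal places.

5.17

lx·mx for x ≥ 2: 0.63, 0.527, 0.23, 0.105, 0.06 → sum = 1.552
V_2 = 1.552 / l_2 = 1.552 / 0.3 = 5.173333… → 5.17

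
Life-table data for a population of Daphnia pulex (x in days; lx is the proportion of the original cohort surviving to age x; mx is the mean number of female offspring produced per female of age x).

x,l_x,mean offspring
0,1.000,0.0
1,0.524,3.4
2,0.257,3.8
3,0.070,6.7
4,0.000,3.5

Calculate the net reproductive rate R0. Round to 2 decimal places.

3.23

lx·mx by age: 0, 1.7816, 0.9766, 0.469, 0
R0 = Σ lx·mx = 3.2272 → 3.23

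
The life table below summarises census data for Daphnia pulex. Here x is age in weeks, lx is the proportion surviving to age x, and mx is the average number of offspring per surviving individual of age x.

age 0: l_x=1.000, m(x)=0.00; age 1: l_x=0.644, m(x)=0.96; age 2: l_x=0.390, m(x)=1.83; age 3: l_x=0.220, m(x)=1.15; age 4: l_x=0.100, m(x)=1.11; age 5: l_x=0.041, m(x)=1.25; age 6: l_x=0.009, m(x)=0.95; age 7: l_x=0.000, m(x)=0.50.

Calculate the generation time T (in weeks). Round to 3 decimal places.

2.025

lx·mx: 0, 0.61824, 0.7137, 0.253, 0.111, 0.05125, 0.00855, 0 → R0 = 1.75574
x·lx·mx: 0, 0.61824, 1.4274, 0.759, 0.444, 0.25625, 0.0513, 0 → Σ = 3.55619
T = 3.55619 / 1.75574 = 2.025465… → 2.025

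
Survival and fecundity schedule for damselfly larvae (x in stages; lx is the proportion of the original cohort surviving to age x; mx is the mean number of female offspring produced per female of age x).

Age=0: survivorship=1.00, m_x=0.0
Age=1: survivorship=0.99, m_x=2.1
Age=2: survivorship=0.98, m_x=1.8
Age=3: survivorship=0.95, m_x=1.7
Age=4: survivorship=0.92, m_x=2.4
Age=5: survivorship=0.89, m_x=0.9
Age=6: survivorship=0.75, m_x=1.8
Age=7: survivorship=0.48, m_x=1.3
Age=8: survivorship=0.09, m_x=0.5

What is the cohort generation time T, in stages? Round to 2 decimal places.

lx·mx: 0, 2.079, 1.764, 1.615, 2.208, 0.801, 1.35, 0.624, 0.045 → R0 = 10.486
x·lx·mx: 0, 2.079, 3.528, 4.845, 8.832, 4.005, 8.1, 4.368, 0.36 → Σ = 36.117
T = 36.117 / 10.486 = 3.444307… → 3.44

3.44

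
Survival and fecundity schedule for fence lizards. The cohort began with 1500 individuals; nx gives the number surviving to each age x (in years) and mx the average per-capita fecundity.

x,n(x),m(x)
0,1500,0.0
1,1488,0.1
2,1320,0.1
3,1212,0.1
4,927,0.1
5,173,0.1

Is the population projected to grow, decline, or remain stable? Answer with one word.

lx = nx/n0 = nx/1500: 1, 0.992, 0.88, 0.808, 0.618, 0.11533…
R0 = Σ lx·mx = 0 + 0.0992 + 0.088 + 0.0808 + 0.0618 + 0.011533… = 0.341333…
R0 < 1, so the population is declining.

declining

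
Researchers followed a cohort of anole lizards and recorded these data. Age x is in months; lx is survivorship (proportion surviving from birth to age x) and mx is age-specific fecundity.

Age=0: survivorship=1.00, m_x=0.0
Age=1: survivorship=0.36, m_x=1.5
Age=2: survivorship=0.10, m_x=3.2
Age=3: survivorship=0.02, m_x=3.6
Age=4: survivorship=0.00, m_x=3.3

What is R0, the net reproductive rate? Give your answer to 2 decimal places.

lx·mx by age: 0, 0.54, 0.32, 0.072, 0
R0 = Σ lx·mx = 0.932 → 0.93

0.93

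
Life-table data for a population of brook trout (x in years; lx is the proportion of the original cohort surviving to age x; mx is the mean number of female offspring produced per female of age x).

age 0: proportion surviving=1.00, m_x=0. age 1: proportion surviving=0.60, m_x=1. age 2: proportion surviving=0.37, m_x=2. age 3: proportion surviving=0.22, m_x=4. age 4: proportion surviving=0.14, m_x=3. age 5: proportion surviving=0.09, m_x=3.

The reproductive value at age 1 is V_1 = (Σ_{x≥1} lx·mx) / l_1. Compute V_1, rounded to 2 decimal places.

lx·mx for x ≥ 1: 0.6, 0.74, 0.88, 0.42, 0.27 → sum = 2.91
V_1 = 2.91 / l_1 = 2.91 / 0.6 = 4.85 → 4.85

4.85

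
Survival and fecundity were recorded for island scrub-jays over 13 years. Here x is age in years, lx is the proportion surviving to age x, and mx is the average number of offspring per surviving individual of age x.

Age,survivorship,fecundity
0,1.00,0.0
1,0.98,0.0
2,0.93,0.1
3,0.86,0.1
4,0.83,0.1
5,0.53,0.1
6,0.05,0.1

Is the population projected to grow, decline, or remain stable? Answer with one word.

R0 = Σ lx·mx = 0 + 0 + 0.093 + 0.086 + 0.083 + 0.053 + 0.005 = 0.32
R0 < 1, so the population is declining.

declining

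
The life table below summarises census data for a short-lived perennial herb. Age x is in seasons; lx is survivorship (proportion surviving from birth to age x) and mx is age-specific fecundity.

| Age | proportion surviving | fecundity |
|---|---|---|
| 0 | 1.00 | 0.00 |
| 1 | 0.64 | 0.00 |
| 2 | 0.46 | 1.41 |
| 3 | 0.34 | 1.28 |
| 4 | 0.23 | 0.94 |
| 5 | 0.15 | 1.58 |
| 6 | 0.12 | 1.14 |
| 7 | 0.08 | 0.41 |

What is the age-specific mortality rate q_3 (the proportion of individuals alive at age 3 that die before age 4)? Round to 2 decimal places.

q_3 = (l_3 − l_4) / l_3 = (0.34 − 0.23) / 0.34
     = 0.11 / 0.34 = 0.323529… → 0.32

0.32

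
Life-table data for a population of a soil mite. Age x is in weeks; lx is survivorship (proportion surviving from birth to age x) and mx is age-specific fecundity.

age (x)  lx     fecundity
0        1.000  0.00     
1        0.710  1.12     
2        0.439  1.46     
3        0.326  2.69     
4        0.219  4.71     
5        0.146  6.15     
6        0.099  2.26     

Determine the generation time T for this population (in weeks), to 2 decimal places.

3.28

lx·mx: 0, 0.7952, 0.64094, 0.87694, 1.03149, 0.8979, 0.22374 → R0 = 4.46621
x·lx·mx: 0, 0.7952, 1.28188, 2.63082, 4.12596, 4.4895, 1.34244 → Σ = 14.6658
T = 14.6658 / 4.46621 = 3.283724… → 3.28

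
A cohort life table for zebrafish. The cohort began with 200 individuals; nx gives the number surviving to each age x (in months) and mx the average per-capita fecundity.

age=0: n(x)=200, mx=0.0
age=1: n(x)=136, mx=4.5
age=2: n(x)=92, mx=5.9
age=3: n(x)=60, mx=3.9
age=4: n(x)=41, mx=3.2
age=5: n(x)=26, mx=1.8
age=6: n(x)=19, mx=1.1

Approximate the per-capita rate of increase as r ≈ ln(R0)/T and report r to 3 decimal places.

lx = nx/n0 = nx/200: 1, 0.68, 0.46, 0.3, 0.205, 0.13, 0.095
R0 = Σ lx·mx = 0 + 3.06 + 2.714 + 1.17 + 0.656 + 0.234 + 0.1045 = 7.9385
Σ x·lx·mx = 16.419; T = 16.419/7.9385 = 2.06827…
r ≈ ln(R0)/T = ln(7.9385)/2.06827… = 1.00167… → 1.002

1.002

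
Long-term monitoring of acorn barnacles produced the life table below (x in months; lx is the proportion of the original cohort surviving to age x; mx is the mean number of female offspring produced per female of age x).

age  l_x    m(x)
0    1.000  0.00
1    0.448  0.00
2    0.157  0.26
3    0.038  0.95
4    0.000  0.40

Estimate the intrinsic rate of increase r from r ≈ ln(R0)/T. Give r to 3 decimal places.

R0 = Σ lx·mx = 0 + 0 + 0.04082 + 0.0361 + 0 = 0.07692
Σ x·lx·mx = 0.18994; T = 0.18994/0.07692 = 2.46932…
r ≈ ln(R0)/T = ln(0.07692)/2.46932… = -1.03874… → -1.039

-1.039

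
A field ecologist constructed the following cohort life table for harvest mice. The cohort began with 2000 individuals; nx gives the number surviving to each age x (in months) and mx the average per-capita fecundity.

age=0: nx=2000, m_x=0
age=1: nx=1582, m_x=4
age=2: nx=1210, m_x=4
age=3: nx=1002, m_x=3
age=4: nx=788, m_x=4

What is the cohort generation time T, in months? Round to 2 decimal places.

lx = nx/n0 = nx/2000: 1, 0.791, 0.605, 0.501, 0.394
lx·mx: 0, 3.164, 2.42, 1.503, 1.576 → R0 = 8.663
x·lx·mx: 0, 3.164, 4.84, 4.509, 6.304 → Σ = 18.817
T = 18.817 / 8.663 = 2.172111… → 2.17

2.17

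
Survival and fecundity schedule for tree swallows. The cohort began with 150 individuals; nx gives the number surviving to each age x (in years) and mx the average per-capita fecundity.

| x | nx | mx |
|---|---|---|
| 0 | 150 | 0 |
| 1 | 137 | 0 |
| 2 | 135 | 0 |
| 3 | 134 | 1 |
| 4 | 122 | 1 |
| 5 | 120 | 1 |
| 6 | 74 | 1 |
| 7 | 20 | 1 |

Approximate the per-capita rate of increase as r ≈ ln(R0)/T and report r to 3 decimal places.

0.259

lx = nx/n0 = nx/150: 1, 0.91333…, 0.9, 0.89333…, 0.81333…, 0.8, 0.49333…, 0.13333…
R0 = Σ lx·mx = 0 + 0 + 0 + 0.89333… + 0.81333… + 0.8 + 0.49333… + 0.13333… = 3.133333…
Σ x·lx·mx = 13.826667…; T = 13.826667…/3.133333… = 4.41277…
r ≈ ln(R0)/T = ln(3.133333…)/4.41277… = 0.25882… → 0.259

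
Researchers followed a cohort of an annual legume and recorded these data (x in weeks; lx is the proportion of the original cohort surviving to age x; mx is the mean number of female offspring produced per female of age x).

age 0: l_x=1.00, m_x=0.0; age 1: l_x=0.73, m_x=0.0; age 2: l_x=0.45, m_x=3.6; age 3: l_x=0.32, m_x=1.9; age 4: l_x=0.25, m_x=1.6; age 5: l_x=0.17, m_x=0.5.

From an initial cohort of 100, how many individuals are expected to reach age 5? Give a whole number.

Expected survivors = N0 · l_5 = 100 × 0.17 = 17 → 17

17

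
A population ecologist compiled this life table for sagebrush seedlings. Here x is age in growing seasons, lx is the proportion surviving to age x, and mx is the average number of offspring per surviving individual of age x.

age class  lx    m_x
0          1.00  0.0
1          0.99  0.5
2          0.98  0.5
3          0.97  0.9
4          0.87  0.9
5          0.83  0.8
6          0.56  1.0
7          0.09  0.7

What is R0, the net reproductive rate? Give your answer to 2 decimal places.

3.93

lx·mx by age: 0, 0.495, 0.49, 0.873, 0.783, 0.664, 0.56, 0.063
R0 = Σ lx·mx = 3.928 → 3.93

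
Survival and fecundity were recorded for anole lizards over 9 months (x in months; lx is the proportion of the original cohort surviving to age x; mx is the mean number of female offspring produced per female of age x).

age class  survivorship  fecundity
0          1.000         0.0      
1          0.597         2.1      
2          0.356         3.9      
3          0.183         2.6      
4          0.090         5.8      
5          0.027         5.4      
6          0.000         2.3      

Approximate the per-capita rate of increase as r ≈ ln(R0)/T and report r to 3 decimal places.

0.609

R0 = Σ lx·mx = 0 + 1.2537 + 1.3884 + 0.4758 + 0.522 + 0.1458 + 0 = 3.7857
Σ x·lx·mx = 8.2749; T = 8.2749/3.7857 = 2.18583…
r ≈ ln(R0)/T = ln(3.7857)/2.18583… = 0.60903… → 0.609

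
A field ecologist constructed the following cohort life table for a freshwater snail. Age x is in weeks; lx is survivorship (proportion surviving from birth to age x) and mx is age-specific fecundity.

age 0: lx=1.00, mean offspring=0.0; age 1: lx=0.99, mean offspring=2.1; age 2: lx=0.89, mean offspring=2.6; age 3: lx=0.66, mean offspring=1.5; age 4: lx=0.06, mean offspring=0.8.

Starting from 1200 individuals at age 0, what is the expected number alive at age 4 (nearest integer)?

Expected survivors = N0 · l_4 = 1200 × 0.06 = 72 → 72

72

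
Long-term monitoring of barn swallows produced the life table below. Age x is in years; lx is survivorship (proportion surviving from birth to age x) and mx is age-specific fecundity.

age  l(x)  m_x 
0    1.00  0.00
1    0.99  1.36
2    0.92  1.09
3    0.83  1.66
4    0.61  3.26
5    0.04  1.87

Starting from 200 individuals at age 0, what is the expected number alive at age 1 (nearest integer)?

Expected survivors = N0 · l_1 = 200 × 0.99 = 198 → 198

198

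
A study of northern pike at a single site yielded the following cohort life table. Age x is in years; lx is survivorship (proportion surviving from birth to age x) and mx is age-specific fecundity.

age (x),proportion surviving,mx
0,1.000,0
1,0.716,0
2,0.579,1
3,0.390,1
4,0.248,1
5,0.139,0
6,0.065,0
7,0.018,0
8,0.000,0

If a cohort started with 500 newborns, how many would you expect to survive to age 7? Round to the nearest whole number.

Expected survivors = N0 · l_7 = 500 × 0.018 = 9 → 9

9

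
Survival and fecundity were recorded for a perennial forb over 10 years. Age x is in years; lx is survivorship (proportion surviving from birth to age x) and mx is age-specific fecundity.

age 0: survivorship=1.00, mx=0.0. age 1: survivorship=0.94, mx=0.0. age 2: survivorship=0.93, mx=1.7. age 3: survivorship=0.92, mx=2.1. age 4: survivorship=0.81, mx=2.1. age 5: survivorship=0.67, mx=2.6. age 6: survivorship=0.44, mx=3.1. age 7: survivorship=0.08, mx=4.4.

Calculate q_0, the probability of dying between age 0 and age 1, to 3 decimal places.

0.060

q_0 = (l_0 − l_1) / l_0 = (1 − 0.94) / 1
     = 0.06 / 1 = 0.06 → 0.060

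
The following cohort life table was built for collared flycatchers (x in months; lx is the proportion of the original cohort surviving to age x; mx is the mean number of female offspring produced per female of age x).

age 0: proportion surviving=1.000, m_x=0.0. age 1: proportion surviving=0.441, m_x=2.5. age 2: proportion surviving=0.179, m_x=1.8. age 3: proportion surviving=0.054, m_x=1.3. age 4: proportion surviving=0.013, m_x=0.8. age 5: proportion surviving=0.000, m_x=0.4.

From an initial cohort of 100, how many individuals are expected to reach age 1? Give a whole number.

Expected survivors = N0 · l_1 = 100 × 0.441 = 44.1 → 44

44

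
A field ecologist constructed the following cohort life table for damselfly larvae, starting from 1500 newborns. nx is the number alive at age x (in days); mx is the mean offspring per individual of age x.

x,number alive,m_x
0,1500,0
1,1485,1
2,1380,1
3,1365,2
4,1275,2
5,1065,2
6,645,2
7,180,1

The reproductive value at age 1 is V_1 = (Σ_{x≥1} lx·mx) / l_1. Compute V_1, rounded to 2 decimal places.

lx = nx/n0 = nx/1500: 1, 0.99, 0.92, 0.91, 0.85, 0.71, 0.43, 0.12
lx·mx for x ≥ 1: 0.99, 0.92, 1.82, 1.7, 1.42, 0.86, 0.12 → sum = 7.83
V_1 = 7.83 / l_1 = 7.83 / 0.99 = 7.909091… → 7.91

7.91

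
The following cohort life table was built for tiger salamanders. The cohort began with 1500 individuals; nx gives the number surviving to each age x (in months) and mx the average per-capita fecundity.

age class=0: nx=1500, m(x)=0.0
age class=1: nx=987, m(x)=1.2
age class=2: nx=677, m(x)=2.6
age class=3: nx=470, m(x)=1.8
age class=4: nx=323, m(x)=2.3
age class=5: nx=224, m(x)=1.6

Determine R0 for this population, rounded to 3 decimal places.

3.261

lx = nx/n0 = nx/1500: 1, 0.658, 0.45133…, 0.31333…, 0.21533…, 0.14933…
lx·mx by age: 0, 0.7896, 1.173467…, 0.564…, 0.495267…, 0.238933…
R0 = Σ lx·mx = 3.261267… → 3.261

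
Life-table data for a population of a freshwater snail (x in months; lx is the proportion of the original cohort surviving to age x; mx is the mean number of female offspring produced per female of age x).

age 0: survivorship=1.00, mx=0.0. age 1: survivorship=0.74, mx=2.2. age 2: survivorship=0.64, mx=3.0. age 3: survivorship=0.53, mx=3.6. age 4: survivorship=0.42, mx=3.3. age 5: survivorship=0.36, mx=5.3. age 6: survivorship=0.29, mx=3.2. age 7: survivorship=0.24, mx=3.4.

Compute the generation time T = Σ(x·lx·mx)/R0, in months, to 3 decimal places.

lx·mx: 0, 1.628, 1.92, 1.908, 1.386, 1.908, 0.928, 0.816 → R0 = 10.494
x·lx·mx: 0, 1.628, 3.84, 5.724, 5.544, 9.54, 5.568, 5.712 → Σ = 37.556
T = 37.556 / 10.494 = 3.578807… → 3.579

3.579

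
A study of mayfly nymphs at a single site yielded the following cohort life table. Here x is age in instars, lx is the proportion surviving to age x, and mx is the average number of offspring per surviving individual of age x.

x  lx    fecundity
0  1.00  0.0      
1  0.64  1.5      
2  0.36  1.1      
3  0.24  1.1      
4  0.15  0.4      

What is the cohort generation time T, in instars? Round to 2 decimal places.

lx·mx: 0, 0.96, 0.396, 0.264, 0.06 → R0 = 1.68
x·lx·mx: 0, 0.96, 0.792, 0.792, 0.24 → Σ = 2.784
T = 2.784 / 1.68 = 1.657143… → 1.66

1.66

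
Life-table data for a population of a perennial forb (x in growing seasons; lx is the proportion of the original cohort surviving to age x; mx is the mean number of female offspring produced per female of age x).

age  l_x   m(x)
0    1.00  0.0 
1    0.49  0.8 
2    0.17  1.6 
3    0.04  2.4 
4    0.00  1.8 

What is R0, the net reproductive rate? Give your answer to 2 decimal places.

0.76

lx·mx by age: 0, 0.392, 0.272, 0.096, 0
R0 = Σ lx·mx = 0.76 → 0.76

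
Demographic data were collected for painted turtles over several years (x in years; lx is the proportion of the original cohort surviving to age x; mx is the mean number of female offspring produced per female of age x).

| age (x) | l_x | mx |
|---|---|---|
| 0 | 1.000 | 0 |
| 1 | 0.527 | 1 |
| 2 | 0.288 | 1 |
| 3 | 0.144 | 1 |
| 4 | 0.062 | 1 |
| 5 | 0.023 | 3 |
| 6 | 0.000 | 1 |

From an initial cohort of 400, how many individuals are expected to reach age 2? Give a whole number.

Expected survivors = N0 · l_2 = 400 × 0.288 = 115.2 → 115

115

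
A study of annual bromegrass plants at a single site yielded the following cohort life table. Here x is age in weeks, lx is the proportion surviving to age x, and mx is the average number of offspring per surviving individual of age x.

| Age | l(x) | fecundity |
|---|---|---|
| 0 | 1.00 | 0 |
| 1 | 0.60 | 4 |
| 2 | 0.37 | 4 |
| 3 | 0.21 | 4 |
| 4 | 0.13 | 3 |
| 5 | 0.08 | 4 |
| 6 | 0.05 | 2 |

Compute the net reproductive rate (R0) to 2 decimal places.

5.53

lx·mx by age: 0, 2.4, 1.48, 0.84, 0.39, 0.32, 0.1
R0 = Σ lx·mx = 5.53 → 5.53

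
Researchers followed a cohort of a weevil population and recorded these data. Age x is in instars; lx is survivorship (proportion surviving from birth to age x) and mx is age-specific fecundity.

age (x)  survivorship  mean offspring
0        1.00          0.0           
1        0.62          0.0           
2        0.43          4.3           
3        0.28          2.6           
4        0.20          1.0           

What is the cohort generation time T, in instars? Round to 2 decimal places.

2.41

lx·mx: 0, 0, 1.849, 0.728, 0.2 → R0 = 2.777
x·lx·mx: 0, 0, 3.698, 2.184, 0.8 → Σ = 6.682
T = 6.682 / 2.777 = 2.406194… → 2.41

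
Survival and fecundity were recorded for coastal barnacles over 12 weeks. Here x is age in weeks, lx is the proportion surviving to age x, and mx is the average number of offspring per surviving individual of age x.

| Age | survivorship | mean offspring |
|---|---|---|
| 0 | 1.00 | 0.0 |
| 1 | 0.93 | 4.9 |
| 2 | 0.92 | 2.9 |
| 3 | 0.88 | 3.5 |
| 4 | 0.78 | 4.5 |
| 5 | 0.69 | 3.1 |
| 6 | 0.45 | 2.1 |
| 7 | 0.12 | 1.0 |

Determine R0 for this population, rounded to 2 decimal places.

lx·mx by age: 0, 4.557, 2.668, 3.08, 3.51, 2.139, 0.945, 0.12
R0 = Σ lx·mx = 17.019 → 17.02

17.02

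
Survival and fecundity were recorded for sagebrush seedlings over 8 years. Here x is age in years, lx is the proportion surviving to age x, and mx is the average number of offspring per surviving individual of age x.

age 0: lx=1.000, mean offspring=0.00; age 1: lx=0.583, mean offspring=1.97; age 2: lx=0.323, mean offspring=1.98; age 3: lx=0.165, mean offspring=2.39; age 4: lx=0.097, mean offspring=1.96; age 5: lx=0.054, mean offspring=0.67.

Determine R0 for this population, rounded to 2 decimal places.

2.41

lx·mx by age: 0, 1.14851, 0.63954, 0.39435, 0.19012, 0.03618
R0 = Σ lx·mx = 2.4087 → 2.41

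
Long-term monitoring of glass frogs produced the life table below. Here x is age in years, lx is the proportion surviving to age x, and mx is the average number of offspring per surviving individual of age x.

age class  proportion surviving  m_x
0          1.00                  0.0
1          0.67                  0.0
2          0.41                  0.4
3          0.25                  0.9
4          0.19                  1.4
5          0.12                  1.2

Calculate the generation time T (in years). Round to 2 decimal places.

lx·mx: 0, 0, 0.164, 0.225, 0.266, 0.144 → R0 = 0.799
x·lx·mx: 0, 0, 0.328, 0.675, 1.064, 0.72 → Σ = 2.787
T = 2.787 / 0.799 = 3.48811… → 3.49

3.49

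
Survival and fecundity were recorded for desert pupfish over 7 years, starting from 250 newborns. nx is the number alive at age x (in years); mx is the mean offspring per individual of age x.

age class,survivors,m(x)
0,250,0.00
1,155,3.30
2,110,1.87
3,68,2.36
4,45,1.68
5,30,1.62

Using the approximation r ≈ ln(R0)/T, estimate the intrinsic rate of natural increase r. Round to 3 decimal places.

0.713

lx = nx/n0 = nx/250: 1, 0.62, 0.44, 0.272, 0.18, 0.12
R0 = Σ lx·mx = 0 + 2.046 + 0.8228 + 0.64192 + 0.3024 + 0.1944 = 4.00752
Σ x·lx·mx = 7.79896; T = 7.79896/4.00752 = 1.94608…
r ≈ ln(R0)/T = ln(4.00752)/1.94608… = 0.71332… → 0.713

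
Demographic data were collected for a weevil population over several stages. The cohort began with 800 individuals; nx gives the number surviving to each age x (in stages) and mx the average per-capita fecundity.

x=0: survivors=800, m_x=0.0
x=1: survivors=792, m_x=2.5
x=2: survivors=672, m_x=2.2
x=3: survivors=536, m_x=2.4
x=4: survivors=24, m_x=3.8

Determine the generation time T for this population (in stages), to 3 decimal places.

1.894

lx = nx/n0 = nx/800: 1, 0.99, 0.84, 0.67, 0.03
lx·mx: 0, 2.475, 1.848, 1.608, 0.114 → R0 = 6.045
x·lx·mx: 0, 2.475, 3.696, 4.824, 0.456 → Σ = 11.451
T = 11.451 / 6.045 = 1.894293… → 1.894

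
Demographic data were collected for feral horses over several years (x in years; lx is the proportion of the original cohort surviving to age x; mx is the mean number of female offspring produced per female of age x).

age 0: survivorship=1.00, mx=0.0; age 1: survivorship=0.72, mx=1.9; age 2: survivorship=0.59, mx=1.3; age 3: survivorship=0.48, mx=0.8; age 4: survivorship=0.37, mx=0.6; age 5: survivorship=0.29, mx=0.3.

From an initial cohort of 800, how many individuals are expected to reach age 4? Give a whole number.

296

Expected survivors = N0 · l_4 = 800 × 0.37 = 296 → 296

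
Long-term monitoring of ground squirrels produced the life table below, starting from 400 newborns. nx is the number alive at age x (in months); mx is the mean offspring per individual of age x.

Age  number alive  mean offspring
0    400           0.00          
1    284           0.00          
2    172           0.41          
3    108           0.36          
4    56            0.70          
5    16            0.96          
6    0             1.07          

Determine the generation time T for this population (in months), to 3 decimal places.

2.996

lx = nx/n0 = nx/400: 1, 0.71, 0.43, 0.27, 0.14, 0.04, 0
lx·mx: 0, 0, 0.1763, 0.0972, 0.098, 0.0384, 0 → R0 = 0.4099
x·lx·mx: 0, 0, 0.3526, 0.2916, 0.392, 0.192, 0 → Σ = 1.2282
T = 1.2282 / 0.4099 = 2.996341… → 2.996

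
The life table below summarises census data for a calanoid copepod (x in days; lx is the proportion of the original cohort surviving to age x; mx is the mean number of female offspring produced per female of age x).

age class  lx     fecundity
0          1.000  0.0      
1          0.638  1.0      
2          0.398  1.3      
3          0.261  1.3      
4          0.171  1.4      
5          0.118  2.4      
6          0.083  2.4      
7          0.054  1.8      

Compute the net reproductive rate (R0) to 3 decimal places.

2.314

lx·mx by age: 0, 0.638, 0.5174, 0.3393, 0.2394, 0.2832, 0.1992, 0.0972
R0 = Σ lx·mx = 2.3137 → 2.314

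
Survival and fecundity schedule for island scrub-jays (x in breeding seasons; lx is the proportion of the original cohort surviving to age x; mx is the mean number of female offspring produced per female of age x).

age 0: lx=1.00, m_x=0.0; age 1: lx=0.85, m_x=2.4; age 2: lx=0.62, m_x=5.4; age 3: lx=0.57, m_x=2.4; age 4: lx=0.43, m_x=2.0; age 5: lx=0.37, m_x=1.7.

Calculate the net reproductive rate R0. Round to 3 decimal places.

lx·mx by age: 0, 2.04, 3.348, 1.368, 0.86, 0.629
R0 = Σ lx·mx = 8.245 → 8.245

8.245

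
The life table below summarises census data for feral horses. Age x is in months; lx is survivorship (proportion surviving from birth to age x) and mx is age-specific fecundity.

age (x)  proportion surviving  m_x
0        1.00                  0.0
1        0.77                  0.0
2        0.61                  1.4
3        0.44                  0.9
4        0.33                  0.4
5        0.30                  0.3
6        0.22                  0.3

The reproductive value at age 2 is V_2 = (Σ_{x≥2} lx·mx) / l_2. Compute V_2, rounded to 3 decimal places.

lx·mx for x ≥ 2: 0.854, 0.396, 0.132, 0.09, 0.066 → sum = 1.538
V_2 = 1.538 / l_2 = 1.538 / 0.61 = 2.521311… → 2.521

2.521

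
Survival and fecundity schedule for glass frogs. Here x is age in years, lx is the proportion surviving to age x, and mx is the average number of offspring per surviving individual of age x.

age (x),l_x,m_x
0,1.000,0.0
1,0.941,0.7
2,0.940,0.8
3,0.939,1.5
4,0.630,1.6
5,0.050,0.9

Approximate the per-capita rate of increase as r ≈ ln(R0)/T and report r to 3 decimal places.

0.492

R0 = Σ lx·mx = 0 + 0.6587 + 0.752 + 1.4085 + 1.008 + 0.045 = 3.8722
Σ x·lx·mx = 10.6452; T = 10.6452/3.8722 = 2.74913…
r ≈ ln(R0)/T = ln(3.8722)/2.74913… = 0.49245… → 0.492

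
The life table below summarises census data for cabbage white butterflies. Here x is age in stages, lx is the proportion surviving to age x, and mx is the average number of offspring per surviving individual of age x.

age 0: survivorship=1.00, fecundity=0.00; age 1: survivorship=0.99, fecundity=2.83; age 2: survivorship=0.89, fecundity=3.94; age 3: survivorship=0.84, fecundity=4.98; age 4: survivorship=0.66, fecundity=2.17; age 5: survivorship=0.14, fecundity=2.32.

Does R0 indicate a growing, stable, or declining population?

growing

R0 = Σ lx·mx = 0 + 2.8017 + 3.5066 + 4.1832 + 1.4322 + 0.3248 = 12.2485
R0 > 1, so the population is growing.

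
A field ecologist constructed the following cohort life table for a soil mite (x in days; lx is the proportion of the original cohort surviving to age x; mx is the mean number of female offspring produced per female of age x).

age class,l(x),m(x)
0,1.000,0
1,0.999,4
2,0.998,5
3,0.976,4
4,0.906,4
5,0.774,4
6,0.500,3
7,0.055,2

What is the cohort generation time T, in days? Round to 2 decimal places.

lx·mx: 0, 3.996, 4.99, 3.904, 3.624, 3.096, 1.5, 0.11 → R0 = 21.22
x·lx·mx: 0, 3.996, 9.98, 11.712, 14.496, 15.48, 9, 0.77 → Σ = 65.434
T = 65.434 / 21.22 = 3.0836… → 3.08

3.08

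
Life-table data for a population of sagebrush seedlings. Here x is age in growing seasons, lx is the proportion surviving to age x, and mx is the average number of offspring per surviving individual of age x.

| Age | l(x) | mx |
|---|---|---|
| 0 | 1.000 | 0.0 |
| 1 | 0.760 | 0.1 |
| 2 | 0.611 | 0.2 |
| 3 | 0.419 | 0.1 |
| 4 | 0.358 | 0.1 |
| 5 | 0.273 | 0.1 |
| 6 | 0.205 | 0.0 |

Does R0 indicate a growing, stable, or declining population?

declining

R0 = Σ lx·mx = 0 + 0.076 + 0.1222 + 0.0419 + 0.0358 + 0.0273 + 0 = 0.3032
R0 < 1, so the population is declining.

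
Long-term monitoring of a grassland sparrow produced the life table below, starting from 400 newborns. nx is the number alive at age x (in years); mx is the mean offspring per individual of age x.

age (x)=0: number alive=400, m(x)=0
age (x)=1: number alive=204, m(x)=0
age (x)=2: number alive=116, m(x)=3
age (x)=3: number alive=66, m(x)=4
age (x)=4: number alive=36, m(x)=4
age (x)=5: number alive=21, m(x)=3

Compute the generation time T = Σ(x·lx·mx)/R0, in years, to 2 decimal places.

2.90

lx = nx/n0 = nx/400: 1, 0.51, 0.29, 0.165, 0.09, 0.0525
lx·mx: 0, 0, 0.87, 0.66, 0.36, 0.1575 → R0 = 2.0475
x·lx·mx: 0, 0, 1.74, 1.98, 1.44, 0.7875 → Σ = 5.9475
T = 5.9475 / 2.0475 = 2.904762… → 2.90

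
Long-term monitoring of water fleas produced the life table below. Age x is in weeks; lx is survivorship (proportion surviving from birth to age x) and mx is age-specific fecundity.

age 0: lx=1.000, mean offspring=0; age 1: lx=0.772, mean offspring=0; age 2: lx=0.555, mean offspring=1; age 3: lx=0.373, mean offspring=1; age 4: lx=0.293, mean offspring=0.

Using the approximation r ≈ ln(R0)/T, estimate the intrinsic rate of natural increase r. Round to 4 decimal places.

R0 = Σ lx·mx = 0 + 0 + 0.555 + 0.373 + 0 = 0.928
Σ x·lx·mx = 2.229; T = 2.229/0.928 = 2.40194…
r ≈ ln(R0)/T = ln(0.928)/2.40194… = -0.03111… → -0.0311

-0.0311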